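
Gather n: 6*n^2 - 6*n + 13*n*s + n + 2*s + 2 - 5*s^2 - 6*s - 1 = 6*n^2 + n*(13*s - 5) - 5*s^2 - 4*s + 1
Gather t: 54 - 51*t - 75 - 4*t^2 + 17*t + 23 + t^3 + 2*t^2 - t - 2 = t^3 - 2*t^2 - 35*t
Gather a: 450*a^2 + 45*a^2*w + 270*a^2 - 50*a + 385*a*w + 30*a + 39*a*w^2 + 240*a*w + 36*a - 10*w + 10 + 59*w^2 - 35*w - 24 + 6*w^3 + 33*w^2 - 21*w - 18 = a^2*(45*w + 720) + a*(39*w^2 + 625*w + 16) + 6*w^3 + 92*w^2 - 66*w - 32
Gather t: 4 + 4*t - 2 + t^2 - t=t^2 + 3*t + 2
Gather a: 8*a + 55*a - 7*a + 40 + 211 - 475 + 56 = 56*a - 168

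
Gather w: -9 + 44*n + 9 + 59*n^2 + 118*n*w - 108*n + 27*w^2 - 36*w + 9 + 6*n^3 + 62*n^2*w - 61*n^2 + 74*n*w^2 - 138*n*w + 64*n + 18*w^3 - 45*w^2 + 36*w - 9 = 6*n^3 - 2*n^2 + 18*w^3 + w^2*(74*n - 18) + w*(62*n^2 - 20*n)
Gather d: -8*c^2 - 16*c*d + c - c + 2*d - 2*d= -8*c^2 - 16*c*d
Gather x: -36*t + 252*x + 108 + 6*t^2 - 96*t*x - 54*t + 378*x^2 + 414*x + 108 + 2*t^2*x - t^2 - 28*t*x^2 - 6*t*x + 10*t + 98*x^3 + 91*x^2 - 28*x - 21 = 5*t^2 - 80*t + 98*x^3 + x^2*(469 - 28*t) + x*(2*t^2 - 102*t + 638) + 195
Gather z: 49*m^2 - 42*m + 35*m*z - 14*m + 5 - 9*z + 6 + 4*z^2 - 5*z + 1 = 49*m^2 - 56*m + 4*z^2 + z*(35*m - 14) + 12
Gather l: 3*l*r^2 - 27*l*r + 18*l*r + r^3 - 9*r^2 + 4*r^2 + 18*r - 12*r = l*(3*r^2 - 9*r) + r^3 - 5*r^2 + 6*r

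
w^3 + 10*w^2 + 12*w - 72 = (w - 2)*(w + 6)^2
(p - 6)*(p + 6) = p^2 - 36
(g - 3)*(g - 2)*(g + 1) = g^3 - 4*g^2 + g + 6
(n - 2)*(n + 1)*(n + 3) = n^3 + 2*n^2 - 5*n - 6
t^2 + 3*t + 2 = (t + 1)*(t + 2)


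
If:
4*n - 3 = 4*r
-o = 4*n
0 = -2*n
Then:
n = 0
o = 0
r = -3/4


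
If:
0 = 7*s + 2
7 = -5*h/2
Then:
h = -14/5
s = -2/7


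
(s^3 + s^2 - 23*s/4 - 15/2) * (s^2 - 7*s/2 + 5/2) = s^5 - 5*s^4/2 - 27*s^3/4 + 121*s^2/8 + 95*s/8 - 75/4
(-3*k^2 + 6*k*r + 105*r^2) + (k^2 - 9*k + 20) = -2*k^2 + 6*k*r - 9*k + 105*r^2 + 20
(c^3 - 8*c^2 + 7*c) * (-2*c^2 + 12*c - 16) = -2*c^5 + 28*c^4 - 126*c^3 + 212*c^2 - 112*c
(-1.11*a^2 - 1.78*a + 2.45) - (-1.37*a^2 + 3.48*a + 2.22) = 0.26*a^2 - 5.26*a + 0.23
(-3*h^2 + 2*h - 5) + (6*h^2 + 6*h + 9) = 3*h^2 + 8*h + 4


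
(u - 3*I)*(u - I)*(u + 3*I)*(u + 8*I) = u^4 + 7*I*u^3 + 17*u^2 + 63*I*u + 72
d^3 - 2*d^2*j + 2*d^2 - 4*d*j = d*(d + 2)*(d - 2*j)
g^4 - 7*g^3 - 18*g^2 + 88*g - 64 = (g - 8)*(g - 2)*(g - 1)*(g + 4)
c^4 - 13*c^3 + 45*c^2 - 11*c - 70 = (c - 7)*(c - 5)*(c - 2)*(c + 1)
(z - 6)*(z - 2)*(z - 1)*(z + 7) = z^4 - 2*z^3 - 43*z^2 + 128*z - 84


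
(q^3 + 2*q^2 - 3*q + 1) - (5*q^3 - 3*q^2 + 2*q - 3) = -4*q^3 + 5*q^2 - 5*q + 4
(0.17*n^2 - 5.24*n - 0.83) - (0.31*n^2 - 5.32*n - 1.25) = -0.14*n^2 + 0.0800000000000001*n + 0.42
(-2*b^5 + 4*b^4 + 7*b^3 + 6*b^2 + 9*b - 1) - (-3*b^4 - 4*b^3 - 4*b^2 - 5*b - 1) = -2*b^5 + 7*b^4 + 11*b^3 + 10*b^2 + 14*b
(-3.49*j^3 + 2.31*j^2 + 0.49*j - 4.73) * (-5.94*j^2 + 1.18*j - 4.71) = 20.7306*j^5 - 17.8396*j^4 + 16.2531*j^3 + 17.7943*j^2 - 7.8893*j + 22.2783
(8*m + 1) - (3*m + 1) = 5*m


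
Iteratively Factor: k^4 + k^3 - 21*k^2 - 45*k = (k + 3)*(k^3 - 2*k^2 - 15*k) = k*(k + 3)*(k^2 - 2*k - 15) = k*(k + 3)^2*(k - 5)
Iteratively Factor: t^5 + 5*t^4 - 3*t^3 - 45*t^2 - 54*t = (t)*(t^4 + 5*t^3 - 3*t^2 - 45*t - 54) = t*(t + 2)*(t^3 + 3*t^2 - 9*t - 27) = t*(t - 3)*(t + 2)*(t^2 + 6*t + 9) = t*(t - 3)*(t + 2)*(t + 3)*(t + 3)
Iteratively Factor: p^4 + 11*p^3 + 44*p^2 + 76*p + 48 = (p + 4)*(p^3 + 7*p^2 + 16*p + 12) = (p + 3)*(p + 4)*(p^2 + 4*p + 4) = (p + 2)*(p + 3)*(p + 4)*(p + 2)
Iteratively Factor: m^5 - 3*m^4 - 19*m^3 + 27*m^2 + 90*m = (m - 5)*(m^4 + 2*m^3 - 9*m^2 - 18*m) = (m - 5)*(m + 2)*(m^3 - 9*m) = m*(m - 5)*(m + 2)*(m^2 - 9) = m*(m - 5)*(m + 2)*(m + 3)*(m - 3)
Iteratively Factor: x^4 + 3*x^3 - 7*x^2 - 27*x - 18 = (x + 1)*(x^3 + 2*x^2 - 9*x - 18) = (x + 1)*(x + 2)*(x^2 - 9) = (x - 3)*(x + 1)*(x + 2)*(x + 3)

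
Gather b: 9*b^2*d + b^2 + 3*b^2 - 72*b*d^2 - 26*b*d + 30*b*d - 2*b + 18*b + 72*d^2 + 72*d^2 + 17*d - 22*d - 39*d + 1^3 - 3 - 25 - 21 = b^2*(9*d + 4) + b*(-72*d^2 + 4*d + 16) + 144*d^2 - 44*d - 48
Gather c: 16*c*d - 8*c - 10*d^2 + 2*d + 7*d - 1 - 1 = c*(16*d - 8) - 10*d^2 + 9*d - 2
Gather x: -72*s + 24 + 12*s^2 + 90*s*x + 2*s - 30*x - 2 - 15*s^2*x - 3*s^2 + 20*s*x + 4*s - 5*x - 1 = 9*s^2 - 66*s + x*(-15*s^2 + 110*s - 35) + 21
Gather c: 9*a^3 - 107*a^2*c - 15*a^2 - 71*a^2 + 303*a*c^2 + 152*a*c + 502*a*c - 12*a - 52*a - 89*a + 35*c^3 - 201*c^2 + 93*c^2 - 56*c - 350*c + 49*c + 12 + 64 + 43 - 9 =9*a^3 - 86*a^2 - 153*a + 35*c^3 + c^2*(303*a - 108) + c*(-107*a^2 + 654*a - 357) + 110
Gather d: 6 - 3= 3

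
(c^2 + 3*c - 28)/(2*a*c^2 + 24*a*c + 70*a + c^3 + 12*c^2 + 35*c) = (c - 4)/(2*a*c + 10*a + c^2 + 5*c)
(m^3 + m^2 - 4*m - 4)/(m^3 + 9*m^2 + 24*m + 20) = (m^2 - m - 2)/(m^2 + 7*m + 10)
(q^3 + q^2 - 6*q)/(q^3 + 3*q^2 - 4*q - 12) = q/(q + 2)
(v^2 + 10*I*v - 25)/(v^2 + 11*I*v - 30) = (v + 5*I)/(v + 6*I)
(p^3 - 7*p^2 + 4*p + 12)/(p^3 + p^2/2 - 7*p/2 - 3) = 2*(p - 6)/(2*p + 3)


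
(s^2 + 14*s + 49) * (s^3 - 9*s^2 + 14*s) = s^5 + 5*s^4 - 63*s^3 - 245*s^2 + 686*s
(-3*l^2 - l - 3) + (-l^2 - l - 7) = -4*l^2 - 2*l - 10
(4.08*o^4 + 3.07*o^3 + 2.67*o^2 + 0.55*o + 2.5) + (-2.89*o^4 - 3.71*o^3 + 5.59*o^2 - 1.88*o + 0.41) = 1.19*o^4 - 0.64*o^3 + 8.26*o^2 - 1.33*o + 2.91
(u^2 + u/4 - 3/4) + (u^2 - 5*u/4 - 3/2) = 2*u^2 - u - 9/4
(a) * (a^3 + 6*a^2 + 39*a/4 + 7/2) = a^4 + 6*a^3 + 39*a^2/4 + 7*a/2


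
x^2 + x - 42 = (x - 6)*(x + 7)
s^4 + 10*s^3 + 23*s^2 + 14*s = s*(s + 1)*(s + 2)*(s + 7)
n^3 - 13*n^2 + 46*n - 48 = (n - 8)*(n - 3)*(n - 2)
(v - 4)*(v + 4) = v^2 - 16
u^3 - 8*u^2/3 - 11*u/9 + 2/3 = (u - 3)*(u - 1/3)*(u + 2/3)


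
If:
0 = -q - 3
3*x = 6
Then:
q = -3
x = 2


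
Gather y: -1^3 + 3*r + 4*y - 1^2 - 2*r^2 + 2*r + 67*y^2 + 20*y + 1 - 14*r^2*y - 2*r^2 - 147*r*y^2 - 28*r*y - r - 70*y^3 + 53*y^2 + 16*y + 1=-4*r^2 + 4*r - 70*y^3 + y^2*(120 - 147*r) + y*(-14*r^2 - 28*r + 40)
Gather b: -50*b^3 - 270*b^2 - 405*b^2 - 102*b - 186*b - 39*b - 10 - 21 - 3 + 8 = -50*b^3 - 675*b^2 - 327*b - 26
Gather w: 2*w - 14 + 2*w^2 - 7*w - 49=2*w^2 - 5*w - 63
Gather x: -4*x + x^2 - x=x^2 - 5*x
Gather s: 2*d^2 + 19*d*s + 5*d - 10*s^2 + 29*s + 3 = 2*d^2 + 5*d - 10*s^2 + s*(19*d + 29) + 3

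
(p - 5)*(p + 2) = p^2 - 3*p - 10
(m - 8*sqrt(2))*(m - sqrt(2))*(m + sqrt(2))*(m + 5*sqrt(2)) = m^4 - 3*sqrt(2)*m^3 - 82*m^2 + 6*sqrt(2)*m + 160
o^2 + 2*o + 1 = (o + 1)^2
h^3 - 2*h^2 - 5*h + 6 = (h - 3)*(h - 1)*(h + 2)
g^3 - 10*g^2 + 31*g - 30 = (g - 5)*(g - 3)*(g - 2)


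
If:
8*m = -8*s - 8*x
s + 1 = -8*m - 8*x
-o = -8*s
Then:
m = -x - 1/7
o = 8/7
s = 1/7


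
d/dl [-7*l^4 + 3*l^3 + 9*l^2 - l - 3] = -28*l^3 + 9*l^2 + 18*l - 1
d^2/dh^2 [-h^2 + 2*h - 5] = -2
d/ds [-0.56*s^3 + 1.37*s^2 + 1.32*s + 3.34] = -1.68*s^2 + 2.74*s + 1.32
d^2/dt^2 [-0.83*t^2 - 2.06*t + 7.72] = -1.66000000000000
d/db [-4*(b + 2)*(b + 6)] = -8*b - 32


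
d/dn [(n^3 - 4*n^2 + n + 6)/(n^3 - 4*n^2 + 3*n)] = 2*(2*n - 1)/(n^2*(n^2 - 2*n + 1))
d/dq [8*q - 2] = 8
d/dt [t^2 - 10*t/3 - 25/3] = 2*t - 10/3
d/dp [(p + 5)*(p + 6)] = 2*p + 11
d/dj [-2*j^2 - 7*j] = -4*j - 7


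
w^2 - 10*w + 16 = (w - 8)*(w - 2)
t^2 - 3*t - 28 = (t - 7)*(t + 4)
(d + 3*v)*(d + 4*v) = d^2 + 7*d*v + 12*v^2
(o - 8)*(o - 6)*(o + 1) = o^3 - 13*o^2 + 34*o + 48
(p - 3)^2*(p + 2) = p^3 - 4*p^2 - 3*p + 18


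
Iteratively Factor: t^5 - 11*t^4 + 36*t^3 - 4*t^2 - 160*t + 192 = (t + 2)*(t^4 - 13*t^3 + 62*t^2 - 128*t + 96) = (t - 4)*(t + 2)*(t^3 - 9*t^2 + 26*t - 24) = (t - 4)^2*(t + 2)*(t^2 - 5*t + 6) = (t - 4)^2*(t - 2)*(t + 2)*(t - 3)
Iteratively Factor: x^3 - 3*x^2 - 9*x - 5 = (x + 1)*(x^2 - 4*x - 5) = (x - 5)*(x + 1)*(x + 1)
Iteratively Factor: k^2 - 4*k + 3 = (k - 1)*(k - 3)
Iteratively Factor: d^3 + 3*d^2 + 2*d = (d + 1)*(d^2 + 2*d) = d*(d + 1)*(d + 2)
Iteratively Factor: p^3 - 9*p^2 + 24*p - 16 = (p - 4)*(p^2 - 5*p + 4) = (p - 4)*(p - 1)*(p - 4)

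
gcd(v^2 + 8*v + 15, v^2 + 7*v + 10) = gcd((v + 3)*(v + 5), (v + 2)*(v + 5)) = v + 5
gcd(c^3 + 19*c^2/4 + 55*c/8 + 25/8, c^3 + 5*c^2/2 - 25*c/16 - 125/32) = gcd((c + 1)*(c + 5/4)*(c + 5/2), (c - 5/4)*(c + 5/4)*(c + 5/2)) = c^2 + 15*c/4 + 25/8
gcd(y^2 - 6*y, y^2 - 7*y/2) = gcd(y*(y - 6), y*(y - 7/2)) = y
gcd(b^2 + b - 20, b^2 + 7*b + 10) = b + 5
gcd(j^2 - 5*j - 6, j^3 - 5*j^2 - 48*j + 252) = j - 6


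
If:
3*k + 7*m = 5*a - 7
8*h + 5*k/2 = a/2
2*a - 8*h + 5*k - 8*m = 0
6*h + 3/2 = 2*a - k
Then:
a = 1310/1201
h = 795/4804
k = -374/1201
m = -105/1201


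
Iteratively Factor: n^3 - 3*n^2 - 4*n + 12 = (n - 3)*(n^2 - 4) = (n - 3)*(n + 2)*(n - 2)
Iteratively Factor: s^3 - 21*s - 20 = (s + 1)*(s^2 - s - 20) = (s - 5)*(s + 1)*(s + 4)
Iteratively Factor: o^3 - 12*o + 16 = (o - 2)*(o^2 + 2*o - 8) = (o - 2)*(o + 4)*(o - 2)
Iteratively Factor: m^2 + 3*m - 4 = (m + 4)*(m - 1)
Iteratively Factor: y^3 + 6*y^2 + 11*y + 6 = (y + 2)*(y^2 + 4*y + 3) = (y + 2)*(y + 3)*(y + 1)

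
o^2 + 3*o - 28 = (o - 4)*(o + 7)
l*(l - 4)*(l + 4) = l^3 - 16*l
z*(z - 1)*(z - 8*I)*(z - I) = z^4 - z^3 - 9*I*z^3 - 8*z^2 + 9*I*z^2 + 8*z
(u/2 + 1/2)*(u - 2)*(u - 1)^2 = u^4/2 - 3*u^3/2 + u^2/2 + 3*u/2 - 1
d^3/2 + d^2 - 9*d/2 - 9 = (d/2 + 1)*(d - 3)*(d + 3)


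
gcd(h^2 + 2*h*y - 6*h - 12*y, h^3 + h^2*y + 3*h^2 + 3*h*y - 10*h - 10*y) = 1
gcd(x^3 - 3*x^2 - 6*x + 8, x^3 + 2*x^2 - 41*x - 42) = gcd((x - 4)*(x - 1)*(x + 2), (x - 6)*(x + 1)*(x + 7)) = 1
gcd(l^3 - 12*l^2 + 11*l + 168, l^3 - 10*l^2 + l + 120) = l^2 - 5*l - 24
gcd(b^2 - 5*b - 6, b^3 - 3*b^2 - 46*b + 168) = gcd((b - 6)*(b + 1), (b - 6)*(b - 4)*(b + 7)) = b - 6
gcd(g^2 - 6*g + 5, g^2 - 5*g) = g - 5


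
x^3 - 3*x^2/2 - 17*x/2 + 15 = (x - 5/2)*(x - 2)*(x + 3)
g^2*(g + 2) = g^3 + 2*g^2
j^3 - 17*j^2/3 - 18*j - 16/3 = (j - 8)*(j + 1/3)*(j + 2)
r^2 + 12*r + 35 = (r + 5)*(r + 7)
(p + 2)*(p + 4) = p^2 + 6*p + 8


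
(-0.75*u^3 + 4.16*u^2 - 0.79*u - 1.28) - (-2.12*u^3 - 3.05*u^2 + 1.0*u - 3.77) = 1.37*u^3 + 7.21*u^2 - 1.79*u + 2.49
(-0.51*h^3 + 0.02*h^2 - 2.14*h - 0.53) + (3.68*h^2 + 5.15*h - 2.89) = -0.51*h^3 + 3.7*h^2 + 3.01*h - 3.42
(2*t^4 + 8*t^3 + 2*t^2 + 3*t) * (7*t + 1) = 14*t^5 + 58*t^4 + 22*t^3 + 23*t^2 + 3*t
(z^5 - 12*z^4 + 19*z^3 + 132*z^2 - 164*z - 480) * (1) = z^5 - 12*z^4 + 19*z^3 + 132*z^2 - 164*z - 480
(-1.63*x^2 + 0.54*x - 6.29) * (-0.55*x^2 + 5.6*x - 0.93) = 0.8965*x^4 - 9.425*x^3 + 7.9994*x^2 - 35.7262*x + 5.8497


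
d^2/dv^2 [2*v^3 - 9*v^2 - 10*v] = 12*v - 18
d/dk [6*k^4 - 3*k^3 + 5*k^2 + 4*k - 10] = 24*k^3 - 9*k^2 + 10*k + 4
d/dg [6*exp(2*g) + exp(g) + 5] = (12*exp(g) + 1)*exp(g)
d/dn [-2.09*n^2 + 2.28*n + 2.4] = 2.28 - 4.18*n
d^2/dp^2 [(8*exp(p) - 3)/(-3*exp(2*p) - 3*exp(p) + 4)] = (-72*exp(4*p) + 180*exp(3*p) - 495*exp(2*p) + 75*exp(p) - 92)*exp(p)/(27*exp(6*p) + 81*exp(5*p) - 27*exp(4*p) - 189*exp(3*p) + 36*exp(2*p) + 144*exp(p) - 64)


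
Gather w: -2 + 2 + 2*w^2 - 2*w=2*w^2 - 2*w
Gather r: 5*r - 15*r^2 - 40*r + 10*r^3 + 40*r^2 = 10*r^3 + 25*r^2 - 35*r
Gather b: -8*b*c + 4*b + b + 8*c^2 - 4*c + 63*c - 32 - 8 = b*(5 - 8*c) + 8*c^2 + 59*c - 40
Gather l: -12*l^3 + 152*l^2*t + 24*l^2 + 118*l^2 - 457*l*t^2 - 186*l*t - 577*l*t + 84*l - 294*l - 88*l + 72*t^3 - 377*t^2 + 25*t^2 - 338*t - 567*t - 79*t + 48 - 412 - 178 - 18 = -12*l^3 + l^2*(152*t + 142) + l*(-457*t^2 - 763*t - 298) + 72*t^3 - 352*t^2 - 984*t - 560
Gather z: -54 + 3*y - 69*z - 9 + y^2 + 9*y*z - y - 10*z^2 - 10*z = y^2 + 2*y - 10*z^2 + z*(9*y - 79) - 63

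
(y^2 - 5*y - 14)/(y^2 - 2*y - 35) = (y + 2)/(y + 5)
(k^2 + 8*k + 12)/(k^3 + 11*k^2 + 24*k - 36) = (k + 2)/(k^2 + 5*k - 6)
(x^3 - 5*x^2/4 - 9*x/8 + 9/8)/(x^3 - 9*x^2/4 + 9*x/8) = (x + 1)/x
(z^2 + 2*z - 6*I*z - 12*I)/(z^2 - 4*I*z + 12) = (z + 2)/(z + 2*I)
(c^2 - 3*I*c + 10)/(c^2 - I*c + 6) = (c - 5*I)/(c - 3*I)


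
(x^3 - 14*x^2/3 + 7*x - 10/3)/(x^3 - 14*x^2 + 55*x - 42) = (3*x^2 - 11*x + 10)/(3*(x^2 - 13*x + 42))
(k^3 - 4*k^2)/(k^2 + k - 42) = k^2*(k - 4)/(k^2 + k - 42)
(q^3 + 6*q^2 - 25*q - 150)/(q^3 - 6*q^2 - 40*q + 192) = (q^2 - 25)/(q^2 - 12*q + 32)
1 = 1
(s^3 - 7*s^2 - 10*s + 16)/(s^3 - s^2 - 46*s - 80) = (s - 1)/(s + 5)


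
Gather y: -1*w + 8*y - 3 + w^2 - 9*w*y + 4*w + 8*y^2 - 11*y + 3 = w^2 + 3*w + 8*y^2 + y*(-9*w - 3)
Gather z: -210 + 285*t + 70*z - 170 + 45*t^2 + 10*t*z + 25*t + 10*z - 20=45*t^2 + 310*t + z*(10*t + 80) - 400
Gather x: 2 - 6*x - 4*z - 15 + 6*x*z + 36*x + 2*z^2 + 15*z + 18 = x*(6*z + 30) + 2*z^2 + 11*z + 5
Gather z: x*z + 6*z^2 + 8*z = 6*z^2 + z*(x + 8)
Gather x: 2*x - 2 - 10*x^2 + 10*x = -10*x^2 + 12*x - 2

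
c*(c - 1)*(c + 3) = c^3 + 2*c^2 - 3*c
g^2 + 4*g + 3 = (g + 1)*(g + 3)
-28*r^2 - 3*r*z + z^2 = (-7*r + z)*(4*r + z)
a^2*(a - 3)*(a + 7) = a^4 + 4*a^3 - 21*a^2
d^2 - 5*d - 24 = (d - 8)*(d + 3)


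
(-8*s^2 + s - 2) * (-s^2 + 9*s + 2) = 8*s^4 - 73*s^3 - 5*s^2 - 16*s - 4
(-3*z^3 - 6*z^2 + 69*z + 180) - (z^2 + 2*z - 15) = -3*z^3 - 7*z^2 + 67*z + 195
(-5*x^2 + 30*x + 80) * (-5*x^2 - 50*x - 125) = 25*x^4 + 100*x^3 - 1275*x^2 - 7750*x - 10000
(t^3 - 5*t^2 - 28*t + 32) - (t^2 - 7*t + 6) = t^3 - 6*t^2 - 21*t + 26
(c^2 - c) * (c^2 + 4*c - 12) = c^4 + 3*c^3 - 16*c^2 + 12*c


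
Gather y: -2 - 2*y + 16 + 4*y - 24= 2*y - 10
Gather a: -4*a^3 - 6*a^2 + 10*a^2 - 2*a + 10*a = -4*a^3 + 4*a^2 + 8*a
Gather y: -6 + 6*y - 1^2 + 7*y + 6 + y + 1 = 14*y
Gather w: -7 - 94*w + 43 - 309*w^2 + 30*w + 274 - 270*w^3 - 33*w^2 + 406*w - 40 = -270*w^3 - 342*w^2 + 342*w + 270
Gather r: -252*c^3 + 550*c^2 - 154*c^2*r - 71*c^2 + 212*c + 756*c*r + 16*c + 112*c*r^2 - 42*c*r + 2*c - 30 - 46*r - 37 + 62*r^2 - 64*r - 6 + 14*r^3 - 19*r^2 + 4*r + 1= -252*c^3 + 479*c^2 + 230*c + 14*r^3 + r^2*(112*c + 43) + r*(-154*c^2 + 714*c - 106) - 72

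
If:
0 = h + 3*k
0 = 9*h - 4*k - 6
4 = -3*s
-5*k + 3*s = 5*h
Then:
No Solution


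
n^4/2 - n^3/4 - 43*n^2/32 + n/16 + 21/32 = (n/2 + 1/2)*(n - 7/4)*(n - 3/4)*(n + 1)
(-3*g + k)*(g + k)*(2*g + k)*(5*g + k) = -30*g^4 - 41*g^3*k - 7*g^2*k^2 + 5*g*k^3 + k^4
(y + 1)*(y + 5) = y^2 + 6*y + 5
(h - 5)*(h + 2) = h^2 - 3*h - 10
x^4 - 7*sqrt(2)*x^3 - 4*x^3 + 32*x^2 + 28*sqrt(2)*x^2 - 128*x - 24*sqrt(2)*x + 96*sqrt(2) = (x - 4)*(x - 3*sqrt(2))*(x - 2*sqrt(2))^2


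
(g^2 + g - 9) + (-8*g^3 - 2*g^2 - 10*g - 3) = -8*g^3 - g^2 - 9*g - 12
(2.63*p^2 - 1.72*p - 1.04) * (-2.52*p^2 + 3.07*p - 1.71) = -6.6276*p^4 + 12.4085*p^3 - 7.1569*p^2 - 0.2516*p + 1.7784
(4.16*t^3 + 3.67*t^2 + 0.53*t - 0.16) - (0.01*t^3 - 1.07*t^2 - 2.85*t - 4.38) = 4.15*t^3 + 4.74*t^2 + 3.38*t + 4.22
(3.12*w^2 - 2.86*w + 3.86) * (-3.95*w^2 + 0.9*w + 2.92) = -12.324*w^4 + 14.105*w^3 - 8.7106*w^2 - 4.8772*w + 11.2712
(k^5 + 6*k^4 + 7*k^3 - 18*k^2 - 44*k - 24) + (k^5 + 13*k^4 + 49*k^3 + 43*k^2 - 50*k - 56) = 2*k^5 + 19*k^4 + 56*k^3 + 25*k^2 - 94*k - 80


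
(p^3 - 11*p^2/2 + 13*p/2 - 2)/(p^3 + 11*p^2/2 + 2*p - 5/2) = (p^2 - 5*p + 4)/(p^2 + 6*p + 5)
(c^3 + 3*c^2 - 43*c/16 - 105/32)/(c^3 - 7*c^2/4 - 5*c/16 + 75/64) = 2*(2*c + 7)/(4*c - 5)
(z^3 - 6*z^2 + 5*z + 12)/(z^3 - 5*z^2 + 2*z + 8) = (z - 3)/(z - 2)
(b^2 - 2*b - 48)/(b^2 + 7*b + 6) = (b - 8)/(b + 1)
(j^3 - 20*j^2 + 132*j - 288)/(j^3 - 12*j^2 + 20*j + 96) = (j - 6)/(j + 2)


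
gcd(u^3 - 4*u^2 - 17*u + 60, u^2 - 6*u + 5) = u - 5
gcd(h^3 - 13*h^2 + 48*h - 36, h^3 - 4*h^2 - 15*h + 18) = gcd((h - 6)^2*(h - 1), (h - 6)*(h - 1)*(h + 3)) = h^2 - 7*h + 6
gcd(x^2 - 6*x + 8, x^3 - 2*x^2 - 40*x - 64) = 1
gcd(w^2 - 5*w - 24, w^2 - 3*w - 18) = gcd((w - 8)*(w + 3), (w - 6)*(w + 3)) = w + 3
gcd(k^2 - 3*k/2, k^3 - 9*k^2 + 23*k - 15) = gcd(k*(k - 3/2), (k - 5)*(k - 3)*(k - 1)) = 1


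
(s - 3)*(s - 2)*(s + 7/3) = s^3 - 8*s^2/3 - 17*s/3 + 14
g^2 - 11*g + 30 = (g - 6)*(g - 5)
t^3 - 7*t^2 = t^2*(t - 7)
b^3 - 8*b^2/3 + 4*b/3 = b*(b - 2)*(b - 2/3)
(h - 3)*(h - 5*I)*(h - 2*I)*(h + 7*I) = h^4 - 3*h^3 + 39*h^2 - 117*h - 70*I*h + 210*I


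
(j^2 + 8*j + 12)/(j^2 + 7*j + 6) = (j + 2)/(j + 1)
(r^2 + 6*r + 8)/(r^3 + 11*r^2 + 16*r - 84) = (r^2 + 6*r + 8)/(r^3 + 11*r^2 + 16*r - 84)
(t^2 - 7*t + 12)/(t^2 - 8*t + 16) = (t - 3)/(t - 4)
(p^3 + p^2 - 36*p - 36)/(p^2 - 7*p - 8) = (p^2 - 36)/(p - 8)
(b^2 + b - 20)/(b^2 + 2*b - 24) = (b + 5)/(b + 6)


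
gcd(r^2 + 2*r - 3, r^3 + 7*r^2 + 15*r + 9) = r + 3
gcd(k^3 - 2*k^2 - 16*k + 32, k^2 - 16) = k^2 - 16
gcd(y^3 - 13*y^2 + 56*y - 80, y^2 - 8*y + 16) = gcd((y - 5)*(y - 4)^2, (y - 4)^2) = y^2 - 8*y + 16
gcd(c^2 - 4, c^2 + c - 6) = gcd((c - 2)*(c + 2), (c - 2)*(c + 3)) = c - 2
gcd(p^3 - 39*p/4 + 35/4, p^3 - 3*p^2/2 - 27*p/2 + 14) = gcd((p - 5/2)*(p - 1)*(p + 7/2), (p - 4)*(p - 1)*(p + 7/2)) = p^2 + 5*p/2 - 7/2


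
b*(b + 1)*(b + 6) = b^3 + 7*b^2 + 6*b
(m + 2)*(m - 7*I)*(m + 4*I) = m^3 + 2*m^2 - 3*I*m^2 + 28*m - 6*I*m + 56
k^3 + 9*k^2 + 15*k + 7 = (k + 1)^2*(k + 7)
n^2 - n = n*(n - 1)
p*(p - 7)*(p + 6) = p^3 - p^2 - 42*p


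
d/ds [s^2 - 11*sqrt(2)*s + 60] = 2*s - 11*sqrt(2)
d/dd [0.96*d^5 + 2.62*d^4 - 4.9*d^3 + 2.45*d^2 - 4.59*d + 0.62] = 4.8*d^4 + 10.48*d^3 - 14.7*d^2 + 4.9*d - 4.59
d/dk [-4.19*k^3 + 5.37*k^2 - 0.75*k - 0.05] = -12.57*k^2 + 10.74*k - 0.75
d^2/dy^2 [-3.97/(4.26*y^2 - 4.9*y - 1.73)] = (-144.091944*y^2 + 165.73956*y + 3.97*(8.52*y - 4.9)*(17.04*y - 9.8) + 58.516212)/(-4.26*y^2 + 4.9*y + 1.73)^3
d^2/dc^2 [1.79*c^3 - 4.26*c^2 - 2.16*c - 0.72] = 10.74*c - 8.52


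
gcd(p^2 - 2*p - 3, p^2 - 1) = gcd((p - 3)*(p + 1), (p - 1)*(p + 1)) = p + 1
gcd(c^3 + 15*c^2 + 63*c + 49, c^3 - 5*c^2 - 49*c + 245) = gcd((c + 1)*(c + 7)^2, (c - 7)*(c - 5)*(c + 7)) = c + 7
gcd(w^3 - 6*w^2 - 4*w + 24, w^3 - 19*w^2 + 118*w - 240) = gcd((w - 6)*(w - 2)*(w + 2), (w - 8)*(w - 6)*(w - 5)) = w - 6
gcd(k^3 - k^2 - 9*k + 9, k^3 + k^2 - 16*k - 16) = 1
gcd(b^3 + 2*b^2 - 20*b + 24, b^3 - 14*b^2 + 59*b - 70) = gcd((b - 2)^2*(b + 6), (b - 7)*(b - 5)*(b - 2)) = b - 2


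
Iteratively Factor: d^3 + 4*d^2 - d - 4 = (d + 4)*(d^2 - 1) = (d + 1)*(d + 4)*(d - 1)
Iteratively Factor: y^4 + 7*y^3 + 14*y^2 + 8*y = (y)*(y^3 + 7*y^2 + 14*y + 8) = y*(y + 4)*(y^2 + 3*y + 2) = y*(y + 2)*(y + 4)*(y + 1)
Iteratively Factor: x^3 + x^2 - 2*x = (x - 1)*(x^2 + 2*x) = x*(x - 1)*(x + 2)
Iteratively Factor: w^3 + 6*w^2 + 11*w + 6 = (w + 2)*(w^2 + 4*w + 3) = (w + 1)*(w + 2)*(w + 3)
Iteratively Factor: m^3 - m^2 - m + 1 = (m - 1)*(m^2 - 1) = (m - 1)*(m + 1)*(m - 1)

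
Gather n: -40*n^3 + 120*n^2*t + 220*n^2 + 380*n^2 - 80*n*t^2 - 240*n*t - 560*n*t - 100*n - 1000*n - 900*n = -40*n^3 + n^2*(120*t + 600) + n*(-80*t^2 - 800*t - 2000)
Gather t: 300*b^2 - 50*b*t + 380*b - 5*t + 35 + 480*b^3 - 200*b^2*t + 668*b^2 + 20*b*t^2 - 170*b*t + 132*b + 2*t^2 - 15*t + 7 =480*b^3 + 968*b^2 + 512*b + t^2*(20*b + 2) + t*(-200*b^2 - 220*b - 20) + 42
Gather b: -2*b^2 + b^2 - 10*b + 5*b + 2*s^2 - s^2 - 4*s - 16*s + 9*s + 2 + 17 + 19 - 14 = -b^2 - 5*b + s^2 - 11*s + 24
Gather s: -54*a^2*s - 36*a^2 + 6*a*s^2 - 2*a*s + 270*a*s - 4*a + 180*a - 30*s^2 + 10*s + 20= -36*a^2 + 176*a + s^2*(6*a - 30) + s*(-54*a^2 + 268*a + 10) + 20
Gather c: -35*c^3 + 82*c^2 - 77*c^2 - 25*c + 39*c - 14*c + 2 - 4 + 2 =-35*c^3 + 5*c^2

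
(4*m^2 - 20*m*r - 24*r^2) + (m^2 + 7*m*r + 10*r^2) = 5*m^2 - 13*m*r - 14*r^2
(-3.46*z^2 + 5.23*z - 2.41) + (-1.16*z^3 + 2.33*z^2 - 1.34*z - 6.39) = -1.16*z^3 - 1.13*z^2 + 3.89*z - 8.8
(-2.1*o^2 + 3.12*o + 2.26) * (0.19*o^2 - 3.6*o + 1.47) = -0.399*o^4 + 8.1528*o^3 - 13.8896*o^2 - 3.5496*o + 3.3222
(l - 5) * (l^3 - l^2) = l^4 - 6*l^3 + 5*l^2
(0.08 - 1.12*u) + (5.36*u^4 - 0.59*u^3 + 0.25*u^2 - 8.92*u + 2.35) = 5.36*u^4 - 0.59*u^3 + 0.25*u^2 - 10.04*u + 2.43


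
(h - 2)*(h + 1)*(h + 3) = h^3 + 2*h^2 - 5*h - 6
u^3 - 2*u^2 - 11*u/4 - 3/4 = (u - 3)*(u + 1/2)^2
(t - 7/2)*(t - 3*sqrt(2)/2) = t^2 - 7*t/2 - 3*sqrt(2)*t/2 + 21*sqrt(2)/4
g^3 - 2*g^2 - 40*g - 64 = (g - 8)*(g + 2)*(g + 4)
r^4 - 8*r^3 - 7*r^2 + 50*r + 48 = (r - 8)*(r - 3)*(r + 1)*(r + 2)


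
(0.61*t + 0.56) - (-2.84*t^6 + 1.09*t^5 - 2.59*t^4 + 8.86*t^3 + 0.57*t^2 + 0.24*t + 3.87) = 2.84*t^6 - 1.09*t^5 + 2.59*t^4 - 8.86*t^3 - 0.57*t^2 + 0.37*t - 3.31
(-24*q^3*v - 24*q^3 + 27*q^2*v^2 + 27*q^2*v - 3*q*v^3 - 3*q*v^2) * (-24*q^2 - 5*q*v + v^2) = 576*q^5*v + 576*q^5 - 528*q^4*v^2 - 528*q^4*v - 87*q^3*v^3 - 87*q^3*v^2 + 42*q^2*v^4 + 42*q^2*v^3 - 3*q*v^5 - 3*q*v^4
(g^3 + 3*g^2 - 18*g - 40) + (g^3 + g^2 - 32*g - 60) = 2*g^3 + 4*g^2 - 50*g - 100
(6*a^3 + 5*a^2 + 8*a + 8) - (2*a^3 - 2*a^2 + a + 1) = 4*a^3 + 7*a^2 + 7*a + 7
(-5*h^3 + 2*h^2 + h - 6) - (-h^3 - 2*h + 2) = -4*h^3 + 2*h^2 + 3*h - 8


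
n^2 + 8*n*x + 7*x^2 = (n + x)*(n + 7*x)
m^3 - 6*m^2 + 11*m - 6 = (m - 3)*(m - 2)*(m - 1)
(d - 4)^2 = d^2 - 8*d + 16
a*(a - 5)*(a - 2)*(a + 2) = a^4 - 5*a^3 - 4*a^2 + 20*a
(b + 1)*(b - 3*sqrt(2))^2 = b^3 - 6*sqrt(2)*b^2 + b^2 - 6*sqrt(2)*b + 18*b + 18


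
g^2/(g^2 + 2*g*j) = g/(g + 2*j)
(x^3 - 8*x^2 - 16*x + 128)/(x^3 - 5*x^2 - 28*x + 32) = (x - 4)/(x - 1)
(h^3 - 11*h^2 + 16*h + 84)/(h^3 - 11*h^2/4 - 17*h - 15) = 4*(h - 7)/(4*h + 5)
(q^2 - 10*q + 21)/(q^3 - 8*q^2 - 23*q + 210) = (q - 3)/(q^2 - q - 30)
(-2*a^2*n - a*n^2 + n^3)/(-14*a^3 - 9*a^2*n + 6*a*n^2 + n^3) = n/(7*a + n)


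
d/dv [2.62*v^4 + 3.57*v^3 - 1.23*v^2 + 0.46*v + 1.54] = 10.48*v^3 + 10.71*v^2 - 2.46*v + 0.46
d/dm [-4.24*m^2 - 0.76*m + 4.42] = -8.48*m - 0.76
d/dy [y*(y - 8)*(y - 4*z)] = 3*y^2 - 8*y*z - 16*y + 32*z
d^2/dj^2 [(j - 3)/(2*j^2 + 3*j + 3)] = 2*(3*(1 - 2*j)*(2*j^2 + 3*j + 3) + (j - 3)*(4*j + 3)^2)/(2*j^2 + 3*j + 3)^3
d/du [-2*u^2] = -4*u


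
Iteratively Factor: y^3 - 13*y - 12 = (y - 4)*(y^2 + 4*y + 3) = (y - 4)*(y + 1)*(y + 3)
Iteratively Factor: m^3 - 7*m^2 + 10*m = (m - 2)*(m^2 - 5*m) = (m - 5)*(m - 2)*(m)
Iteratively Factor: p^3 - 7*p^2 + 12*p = (p)*(p^2 - 7*p + 12) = p*(p - 4)*(p - 3)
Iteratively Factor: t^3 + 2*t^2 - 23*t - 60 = (t - 5)*(t^2 + 7*t + 12) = (t - 5)*(t + 4)*(t + 3)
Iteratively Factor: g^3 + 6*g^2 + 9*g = (g + 3)*(g^2 + 3*g) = (g + 3)^2*(g)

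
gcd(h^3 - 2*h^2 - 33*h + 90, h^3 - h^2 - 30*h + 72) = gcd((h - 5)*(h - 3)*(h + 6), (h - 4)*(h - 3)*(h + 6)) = h^2 + 3*h - 18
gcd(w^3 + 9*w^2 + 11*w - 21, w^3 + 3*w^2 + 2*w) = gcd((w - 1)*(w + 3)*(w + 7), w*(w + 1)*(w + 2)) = 1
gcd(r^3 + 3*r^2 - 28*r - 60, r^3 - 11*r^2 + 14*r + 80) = r^2 - 3*r - 10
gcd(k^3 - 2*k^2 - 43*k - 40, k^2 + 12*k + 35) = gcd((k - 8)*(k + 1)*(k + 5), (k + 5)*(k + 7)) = k + 5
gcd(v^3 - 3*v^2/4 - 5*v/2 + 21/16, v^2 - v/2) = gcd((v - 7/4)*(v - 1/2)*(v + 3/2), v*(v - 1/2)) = v - 1/2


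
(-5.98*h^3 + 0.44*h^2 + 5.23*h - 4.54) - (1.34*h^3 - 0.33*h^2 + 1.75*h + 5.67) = -7.32*h^3 + 0.77*h^2 + 3.48*h - 10.21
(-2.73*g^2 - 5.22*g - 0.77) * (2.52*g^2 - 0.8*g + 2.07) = -6.8796*g^4 - 10.9704*g^3 - 3.4155*g^2 - 10.1894*g - 1.5939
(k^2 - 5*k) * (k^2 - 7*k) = k^4 - 12*k^3 + 35*k^2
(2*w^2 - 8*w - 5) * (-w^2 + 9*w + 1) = -2*w^4 + 26*w^3 - 65*w^2 - 53*w - 5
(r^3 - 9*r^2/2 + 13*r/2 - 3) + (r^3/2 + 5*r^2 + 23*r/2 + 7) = 3*r^3/2 + r^2/2 + 18*r + 4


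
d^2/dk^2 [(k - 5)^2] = 2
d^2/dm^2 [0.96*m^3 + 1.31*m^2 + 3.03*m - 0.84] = 5.76*m + 2.62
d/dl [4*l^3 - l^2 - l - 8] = 12*l^2 - 2*l - 1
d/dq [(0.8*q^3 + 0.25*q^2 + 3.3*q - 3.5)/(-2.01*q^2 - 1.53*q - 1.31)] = (-1.608*q^4 - 2.448*q^3 + 3.1065*q^2 - 14.725*q - 9.678)/(4.0401*q^4 + 6.1506*q^3 + 7.6071*q^2 + 4.0086*q + 1.7161)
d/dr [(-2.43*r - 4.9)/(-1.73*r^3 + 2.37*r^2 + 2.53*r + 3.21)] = (-8.4078*r^3 - 19.6719*r^2 + 23.226*r + 4.5967)/(2.9929*r^6 - 8.2002*r^5 - 3.1369*r^4 + 0.8856*r^3 + 21.6163*r^2 + 16.2426*r + 10.3041)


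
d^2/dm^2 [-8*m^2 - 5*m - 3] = -16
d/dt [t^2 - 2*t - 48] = 2*t - 2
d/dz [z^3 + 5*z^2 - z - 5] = 3*z^2 + 10*z - 1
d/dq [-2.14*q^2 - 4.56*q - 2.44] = -4.28*q - 4.56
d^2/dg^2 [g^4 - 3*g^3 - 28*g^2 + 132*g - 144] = 12*g^2 - 18*g - 56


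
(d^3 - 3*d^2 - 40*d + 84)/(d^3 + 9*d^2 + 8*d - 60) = (d - 7)/(d + 5)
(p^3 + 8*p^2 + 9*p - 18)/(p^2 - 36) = (p^2 + 2*p - 3)/(p - 6)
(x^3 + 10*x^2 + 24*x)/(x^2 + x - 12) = x*(x + 6)/(x - 3)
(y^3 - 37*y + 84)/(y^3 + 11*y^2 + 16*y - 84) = (y^2 - 7*y + 12)/(y^2 + 4*y - 12)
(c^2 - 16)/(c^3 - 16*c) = 1/c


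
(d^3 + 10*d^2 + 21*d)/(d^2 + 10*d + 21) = d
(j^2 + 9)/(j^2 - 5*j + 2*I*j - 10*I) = (j^2 + 9)/(j^2 + j*(-5 + 2*I) - 10*I)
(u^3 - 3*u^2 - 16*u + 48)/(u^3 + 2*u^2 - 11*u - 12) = (u - 4)/(u + 1)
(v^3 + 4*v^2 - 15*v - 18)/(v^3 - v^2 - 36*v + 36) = (v^2 - 2*v - 3)/(v^2 - 7*v + 6)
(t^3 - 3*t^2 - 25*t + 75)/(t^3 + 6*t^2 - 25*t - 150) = (t - 3)/(t + 6)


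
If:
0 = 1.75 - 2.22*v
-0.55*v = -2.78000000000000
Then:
No Solution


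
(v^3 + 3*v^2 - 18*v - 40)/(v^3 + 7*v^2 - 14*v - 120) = (v + 2)/(v + 6)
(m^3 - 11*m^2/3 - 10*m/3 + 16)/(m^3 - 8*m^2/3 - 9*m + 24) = (m + 2)/(m + 3)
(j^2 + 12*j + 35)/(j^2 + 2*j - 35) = (j + 5)/(j - 5)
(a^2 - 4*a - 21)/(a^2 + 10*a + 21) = (a - 7)/(a + 7)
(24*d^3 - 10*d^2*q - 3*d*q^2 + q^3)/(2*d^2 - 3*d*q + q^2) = (-12*d^2 - d*q + q^2)/(-d + q)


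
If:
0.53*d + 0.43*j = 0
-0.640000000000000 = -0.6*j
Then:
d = -0.87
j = 1.07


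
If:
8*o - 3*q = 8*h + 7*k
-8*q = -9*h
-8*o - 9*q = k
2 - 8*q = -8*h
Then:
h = 2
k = -43/8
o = -119/64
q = 9/4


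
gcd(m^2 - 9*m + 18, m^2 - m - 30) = m - 6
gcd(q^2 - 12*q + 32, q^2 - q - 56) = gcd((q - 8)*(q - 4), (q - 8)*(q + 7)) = q - 8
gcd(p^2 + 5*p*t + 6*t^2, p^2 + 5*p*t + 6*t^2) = p^2 + 5*p*t + 6*t^2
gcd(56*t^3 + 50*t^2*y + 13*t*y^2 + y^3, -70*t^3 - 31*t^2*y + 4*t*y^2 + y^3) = 14*t^2 + 9*t*y + y^2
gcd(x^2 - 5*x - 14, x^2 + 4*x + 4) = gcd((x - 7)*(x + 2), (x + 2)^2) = x + 2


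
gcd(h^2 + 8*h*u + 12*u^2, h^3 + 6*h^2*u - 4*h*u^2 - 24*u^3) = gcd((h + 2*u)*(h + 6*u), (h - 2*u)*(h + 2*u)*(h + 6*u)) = h^2 + 8*h*u + 12*u^2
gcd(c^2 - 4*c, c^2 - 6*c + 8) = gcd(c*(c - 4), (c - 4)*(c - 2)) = c - 4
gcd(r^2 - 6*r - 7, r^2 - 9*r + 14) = r - 7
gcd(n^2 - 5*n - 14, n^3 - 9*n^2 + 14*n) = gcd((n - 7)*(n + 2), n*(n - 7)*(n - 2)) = n - 7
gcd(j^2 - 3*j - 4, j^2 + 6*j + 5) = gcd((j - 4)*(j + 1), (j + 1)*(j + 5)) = j + 1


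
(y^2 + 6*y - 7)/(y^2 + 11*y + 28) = (y - 1)/(y + 4)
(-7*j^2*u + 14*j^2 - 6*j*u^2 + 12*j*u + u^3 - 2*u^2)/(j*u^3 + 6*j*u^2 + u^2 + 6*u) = (-7*j^2*u + 14*j^2 - 6*j*u^2 + 12*j*u + u^3 - 2*u^2)/(u*(j*u^2 + 6*j*u + u + 6))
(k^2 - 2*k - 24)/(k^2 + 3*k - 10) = (k^2 - 2*k - 24)/(k^2 + 3*k - 10)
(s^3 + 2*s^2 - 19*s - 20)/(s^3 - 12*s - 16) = (s^2 + 6*s + 5)/(s^2 + 4*s + 4)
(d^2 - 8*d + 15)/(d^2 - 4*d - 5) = (d - 3)/(d + 1)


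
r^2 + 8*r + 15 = (r + 3)*(r + 5)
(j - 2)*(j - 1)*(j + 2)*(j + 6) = j^4 + 5*j^3 - 10*j^2 - 20*j + 24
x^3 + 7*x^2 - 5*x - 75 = (x - 3)*(x + 5)^2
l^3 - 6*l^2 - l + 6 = (l - 6)*(l - 1)*(l + 1)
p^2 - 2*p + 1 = (p - 1)^2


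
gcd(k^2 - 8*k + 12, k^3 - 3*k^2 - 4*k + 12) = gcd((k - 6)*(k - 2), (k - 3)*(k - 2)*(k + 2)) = k - 2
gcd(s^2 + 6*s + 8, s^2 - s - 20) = s + 4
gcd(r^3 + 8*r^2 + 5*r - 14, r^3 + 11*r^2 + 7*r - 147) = r + 7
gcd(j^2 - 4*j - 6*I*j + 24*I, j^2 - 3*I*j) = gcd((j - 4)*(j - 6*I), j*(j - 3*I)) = 1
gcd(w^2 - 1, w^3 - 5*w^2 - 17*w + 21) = w - 1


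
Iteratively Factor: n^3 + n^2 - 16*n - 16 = (n + 4)*(n^2 - 3*n - 4) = (n + 1)*(n + 4)*(n - 4)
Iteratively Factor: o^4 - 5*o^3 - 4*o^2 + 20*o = (o - 5)*(o^3 - 4*o) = (o - 5)*(o - 2)*(o^2 + 2*o) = (o - 5)*(o - 2)*(o + 2)*(o)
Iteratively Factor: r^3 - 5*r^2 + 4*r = (r)*(r^2 - 5*r + 4) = r*(r - 4)*(r - 1)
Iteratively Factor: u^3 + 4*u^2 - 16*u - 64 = (u + 4)*(u^2 - 16) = (u - 4)*(u + 4)*(u + 4)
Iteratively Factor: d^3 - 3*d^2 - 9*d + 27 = (d + 3)*(d^2 - 6*d + 9) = (d - 3)*(d + 3)*(d - 3)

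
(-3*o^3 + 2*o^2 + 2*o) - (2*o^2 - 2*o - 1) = -3*o^3 + 4*o + 1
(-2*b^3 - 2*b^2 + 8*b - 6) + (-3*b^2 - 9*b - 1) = -2*b^3 - 5*b^2 - b - 7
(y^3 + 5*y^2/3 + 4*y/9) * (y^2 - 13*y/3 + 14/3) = y^5 - 8*y^4/3 - 19*y^3/9 + 158*y^2/27 + 56*y/27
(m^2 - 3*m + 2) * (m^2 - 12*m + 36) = m^4 - 15*m^3 + 74*m^2 - 132*m + 72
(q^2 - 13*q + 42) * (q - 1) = q^3 - 14*q^2 + 55*q - 42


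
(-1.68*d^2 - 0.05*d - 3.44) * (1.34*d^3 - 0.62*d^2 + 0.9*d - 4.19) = -2.2512*d^5 + 0.9746*d^4 - 6.0906*d^3 + 9.127*d^2 - 2.8865*d + 14.4136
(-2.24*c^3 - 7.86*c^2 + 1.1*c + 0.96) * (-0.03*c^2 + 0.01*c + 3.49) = 0.0672*c^5 + 0.2134*c^4 - 7.9292*c^3 - 27.4492*c^2 + 3.8486*c + 3.3504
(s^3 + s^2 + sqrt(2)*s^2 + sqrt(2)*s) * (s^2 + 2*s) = s^5 + sqrt(2)*s^4 + 3*s^4 + 2*s^3 + 3*sqrt(2)*s^3 + 2*sqrt(2)*s^2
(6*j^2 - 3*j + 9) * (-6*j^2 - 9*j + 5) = -36*j^4 - 36*j^3 + 3*j^2 - 96*j + 45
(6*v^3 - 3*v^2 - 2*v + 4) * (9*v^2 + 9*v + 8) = 54*v^5 + 27*v^4 + 3*v^3 - 6*v^2 + 20*v + 32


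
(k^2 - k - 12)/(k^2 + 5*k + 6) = (k - 4)/(k + 2)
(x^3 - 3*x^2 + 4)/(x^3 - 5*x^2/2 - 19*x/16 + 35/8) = 16*(x^2 - x - 2)/(16*x^2 - 8*x - 35)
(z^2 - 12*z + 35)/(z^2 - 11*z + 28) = (z - 5)/(z - 4)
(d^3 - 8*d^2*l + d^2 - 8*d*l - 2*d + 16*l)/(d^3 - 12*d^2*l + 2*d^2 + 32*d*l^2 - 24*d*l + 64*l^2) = (d - 1)/(d - 4*l)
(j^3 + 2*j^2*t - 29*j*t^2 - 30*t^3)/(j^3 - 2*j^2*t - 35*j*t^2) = (-j^3 - 2*j^2*t + 29*j*t^2 + 30*t^3)/(j*(-j^2 + 2*j*t + 35*t^2))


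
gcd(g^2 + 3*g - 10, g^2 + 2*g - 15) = g + 5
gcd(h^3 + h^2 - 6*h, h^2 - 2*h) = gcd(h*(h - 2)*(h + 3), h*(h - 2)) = h^2 - 2*h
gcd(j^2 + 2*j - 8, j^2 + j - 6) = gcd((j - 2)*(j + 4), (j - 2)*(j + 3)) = j - 2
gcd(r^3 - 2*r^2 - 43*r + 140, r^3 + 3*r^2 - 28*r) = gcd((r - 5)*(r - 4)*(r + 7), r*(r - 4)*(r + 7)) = r^2 + 3*r - 28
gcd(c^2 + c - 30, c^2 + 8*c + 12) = c + 6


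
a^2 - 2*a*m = a*(a - 2*m)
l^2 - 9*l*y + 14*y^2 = (l - 7*y)*(l - 2*y)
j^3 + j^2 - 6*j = j*(j - 2)*(j + 3)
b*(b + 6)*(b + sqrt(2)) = b^3 + sqrt(2)*b^2 + 6*b^2 + 6*sqrt(2)*b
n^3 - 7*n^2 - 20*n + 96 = (n - 8)*(n - 3)*(n + 4)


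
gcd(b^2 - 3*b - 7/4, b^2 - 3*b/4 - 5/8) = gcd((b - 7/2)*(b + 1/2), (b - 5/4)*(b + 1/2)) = b + 1/2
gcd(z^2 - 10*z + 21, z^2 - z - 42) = z - 7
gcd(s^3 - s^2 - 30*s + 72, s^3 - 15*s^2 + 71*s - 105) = s - 3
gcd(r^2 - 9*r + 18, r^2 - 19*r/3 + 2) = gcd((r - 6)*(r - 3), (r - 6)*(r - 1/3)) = r - 6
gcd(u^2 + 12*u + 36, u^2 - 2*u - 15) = 1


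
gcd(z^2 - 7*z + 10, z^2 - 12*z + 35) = z - 5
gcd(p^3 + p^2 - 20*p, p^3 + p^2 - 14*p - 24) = p - 4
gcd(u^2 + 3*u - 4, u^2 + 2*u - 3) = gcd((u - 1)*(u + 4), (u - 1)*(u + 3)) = u - 1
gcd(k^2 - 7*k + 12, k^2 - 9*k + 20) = k - 4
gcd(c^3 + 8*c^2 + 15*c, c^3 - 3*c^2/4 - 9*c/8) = c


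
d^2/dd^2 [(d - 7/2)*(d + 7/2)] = 2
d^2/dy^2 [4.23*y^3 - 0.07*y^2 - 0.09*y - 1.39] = 25.38*y - 0.14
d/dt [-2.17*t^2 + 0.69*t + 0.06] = 0.69 - 4.34*t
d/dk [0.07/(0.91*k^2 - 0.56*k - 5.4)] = (0.0392 - 0.1274*k)/(-0.91*k^2 + 0.56*k + 5.4)^2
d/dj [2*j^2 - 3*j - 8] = 4*j - 3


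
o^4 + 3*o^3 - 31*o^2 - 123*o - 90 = (o - 6)*(o + 1)*(o + 3)*(o + 5)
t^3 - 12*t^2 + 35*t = t*(t - 7)*(t - 5)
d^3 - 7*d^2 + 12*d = d*(d - 4)*(d - 3)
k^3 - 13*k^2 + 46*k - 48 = (k - 8)*(k - 3)*(k - 2)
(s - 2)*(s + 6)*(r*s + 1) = r*s^3 + 4*r*s^2 - 12*r*s + s^2 + 4*s - 12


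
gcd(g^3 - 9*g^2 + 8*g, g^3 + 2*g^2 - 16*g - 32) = 1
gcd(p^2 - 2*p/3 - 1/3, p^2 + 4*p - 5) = p - 1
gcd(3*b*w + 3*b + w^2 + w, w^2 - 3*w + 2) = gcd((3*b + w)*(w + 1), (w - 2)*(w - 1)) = 1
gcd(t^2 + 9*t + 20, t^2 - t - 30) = t + 5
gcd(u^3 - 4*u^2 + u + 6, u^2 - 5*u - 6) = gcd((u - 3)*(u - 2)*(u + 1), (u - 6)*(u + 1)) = u + 1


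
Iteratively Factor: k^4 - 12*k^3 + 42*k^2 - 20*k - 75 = (k - 3)*(k^3 - 9*k^2 + 15*k + 25) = (k - 3)*(k + 1)*(k^2 - 10*k + 25) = (k - 5)*(k - 3)*(k + 1)*(k - 5)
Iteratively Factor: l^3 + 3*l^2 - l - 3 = (l + 1)*(l^2 + 2*l - 3) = (l - 1)*(l + 1)*(l + 3)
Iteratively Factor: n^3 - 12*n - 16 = (n - 4)*(n^2 + 4*n + 4) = (n - 4)*(n + 2)*(n + 2)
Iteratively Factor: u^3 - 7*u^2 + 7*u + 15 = (u + 1)*(u^2 - 8*u + 15) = (u - 5)*(u + 1)*(u - 3)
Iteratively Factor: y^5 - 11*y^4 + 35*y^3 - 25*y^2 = (y - 1)*(y^4 - 10*y^3 + 25*y^2) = y*(y - 1)*(y^3 - 10*y^2 + 25*y) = y*(y - 5)*(y - 1)*(y^2 - 5*y) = y*(y - 5)^2*(y - 1)*(y)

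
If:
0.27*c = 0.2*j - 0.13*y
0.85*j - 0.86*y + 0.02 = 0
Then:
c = 0.26797385620915*y - 0.0174291938997821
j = 1.01176470588235*y - 0.0235294117647059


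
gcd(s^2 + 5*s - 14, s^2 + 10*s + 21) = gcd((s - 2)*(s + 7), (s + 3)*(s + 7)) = s + 7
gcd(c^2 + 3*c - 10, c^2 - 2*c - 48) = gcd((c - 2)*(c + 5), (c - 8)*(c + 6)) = 1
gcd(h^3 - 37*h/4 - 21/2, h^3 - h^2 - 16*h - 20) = h + 2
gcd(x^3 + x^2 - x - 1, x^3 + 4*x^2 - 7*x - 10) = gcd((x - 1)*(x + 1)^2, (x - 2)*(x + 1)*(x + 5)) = x + 1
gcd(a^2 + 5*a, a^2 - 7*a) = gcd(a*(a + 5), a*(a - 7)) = a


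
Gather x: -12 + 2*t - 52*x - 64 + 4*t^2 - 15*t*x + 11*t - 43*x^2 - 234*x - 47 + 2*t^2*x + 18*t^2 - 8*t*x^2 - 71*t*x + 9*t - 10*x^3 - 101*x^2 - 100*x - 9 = 22*t^2 + 22*t - 10*x^3 + x^2*(-8*t - 144) + x*(2*t^2 - 86*t - 386) - 132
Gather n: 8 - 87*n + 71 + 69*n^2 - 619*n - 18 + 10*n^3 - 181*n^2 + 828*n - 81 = 10*n^3 - 112*n^2 + 122*n - 20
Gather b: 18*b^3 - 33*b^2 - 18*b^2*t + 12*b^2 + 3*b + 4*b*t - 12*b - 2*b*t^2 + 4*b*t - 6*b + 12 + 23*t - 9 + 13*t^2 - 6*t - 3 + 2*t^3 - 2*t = 18*b^3 + b^2*(-18*t - 21) + b*(-2*t^2 + 8*t - 15) + 2*t^3 + 13*t^2 + 15*t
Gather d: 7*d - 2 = 7*d - 2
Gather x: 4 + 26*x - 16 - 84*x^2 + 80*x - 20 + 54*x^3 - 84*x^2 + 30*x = 54*x^3 - 168*x^2 + 136*x - 32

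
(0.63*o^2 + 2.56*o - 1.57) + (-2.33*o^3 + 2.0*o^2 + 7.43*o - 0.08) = -2.33*o^3 + 2.63*o^2 + 9.99*o - 1.65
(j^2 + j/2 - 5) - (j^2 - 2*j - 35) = 5*j/2 + 30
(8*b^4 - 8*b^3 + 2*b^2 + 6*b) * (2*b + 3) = 16*b^5 + 8*b^4 - 20*b^3 + 18*b^2 + 18*b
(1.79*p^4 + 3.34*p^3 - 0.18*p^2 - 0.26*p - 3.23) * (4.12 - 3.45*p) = -6.1755*p^5 - 4.1482*p^4 + 14.3818*p^3 + 0.1554*p^2 + 10.0723*p - 13.3076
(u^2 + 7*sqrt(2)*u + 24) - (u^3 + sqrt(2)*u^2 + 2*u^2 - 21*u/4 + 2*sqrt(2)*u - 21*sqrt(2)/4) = -u^3 - sqrt(2)*u^2 - u^2 + 21*u/4 + 5*sqrt(2)*u + 21*sqrt(2)/4 + 24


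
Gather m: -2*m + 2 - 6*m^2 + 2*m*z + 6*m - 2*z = -6*m^2 + m*(2*z + 4) - 2*z + 2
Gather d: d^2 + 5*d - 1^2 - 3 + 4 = d^2 + 5*d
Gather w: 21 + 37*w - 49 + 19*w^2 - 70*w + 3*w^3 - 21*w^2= 3*w^3 - 2*w^2 - 33*w - 28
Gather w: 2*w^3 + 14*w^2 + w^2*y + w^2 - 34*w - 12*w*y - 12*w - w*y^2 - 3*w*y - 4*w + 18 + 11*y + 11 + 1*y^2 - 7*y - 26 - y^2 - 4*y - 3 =2*w^3 + w^2*(y + 15) + w*(-y^2 - 15*y - 50)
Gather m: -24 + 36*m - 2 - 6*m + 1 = 30*m - 25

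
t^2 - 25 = (t - 5)*(t + 5)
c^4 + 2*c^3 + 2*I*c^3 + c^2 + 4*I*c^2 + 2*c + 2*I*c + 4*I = (c + 2)*(c - I)*(c + I)*(c + 2*I)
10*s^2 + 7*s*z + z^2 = (2*s + z)*(5*s + z)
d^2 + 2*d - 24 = (d - 4)*(d + 6)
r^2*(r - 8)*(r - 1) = r^4 - 9*r^3 + 8*r^2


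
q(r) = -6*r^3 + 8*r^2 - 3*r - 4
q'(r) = -18*r^2 + 16*r - 3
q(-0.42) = -0.88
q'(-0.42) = -12.90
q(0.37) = -4.32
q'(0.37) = 0.46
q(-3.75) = 436.16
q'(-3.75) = -316.12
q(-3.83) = 461.93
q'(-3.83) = -328.32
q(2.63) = -65.70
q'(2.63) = -85.42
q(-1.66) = 50.47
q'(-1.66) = -79.16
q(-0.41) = -1.01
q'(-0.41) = -12.59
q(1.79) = -18.15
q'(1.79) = -32.03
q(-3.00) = 239.00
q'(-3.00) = -213.00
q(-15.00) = 22091.00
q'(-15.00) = -4293.00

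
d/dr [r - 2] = 1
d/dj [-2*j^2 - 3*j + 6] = -4*j - 3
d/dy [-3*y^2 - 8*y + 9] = -6*y - 8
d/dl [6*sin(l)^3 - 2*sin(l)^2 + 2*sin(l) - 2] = 2*(9*sin(l)^2 - 2*sin(l) + 1)*cos(l)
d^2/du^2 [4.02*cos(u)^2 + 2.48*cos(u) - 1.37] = -2.48*cos(u) - 8.04*cos(2*u)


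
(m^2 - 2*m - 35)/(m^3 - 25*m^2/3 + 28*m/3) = 3*(m + 5)/(m*(3*m - 4))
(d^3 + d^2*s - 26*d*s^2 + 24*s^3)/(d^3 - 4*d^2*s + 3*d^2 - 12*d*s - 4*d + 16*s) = (d^2 + 5*d*s - 6*s^2)/(d^2 + 3*d - 4)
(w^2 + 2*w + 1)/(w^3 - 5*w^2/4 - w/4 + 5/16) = 16*(w^2 + 2*w + 1)/(16*w^3 - 20*w^2 - 4*w + 5)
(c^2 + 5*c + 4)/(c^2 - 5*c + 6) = (c^2 + 5*c + 4)/(c^2 - 5*c + 6)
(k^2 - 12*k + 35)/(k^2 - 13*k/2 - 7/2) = 2*(k - 5)/(2*k + 1)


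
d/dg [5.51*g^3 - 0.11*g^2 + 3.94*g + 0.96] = 16.53*g^2 - 0.22*g + 3.94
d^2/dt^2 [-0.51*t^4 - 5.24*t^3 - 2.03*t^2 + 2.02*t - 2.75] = -6.12*t^2 - 31.44*t - 4.06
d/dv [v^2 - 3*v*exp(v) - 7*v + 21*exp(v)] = -3*v*exp(v) + 2*v + 18*exp(v) - 7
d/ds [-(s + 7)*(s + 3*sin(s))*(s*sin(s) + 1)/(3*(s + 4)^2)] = (-(s + 4)*((s + 7)*(s + 3*sin(s))*(s*cos(s) + sin(s)) + (s + 7)*(s*sin(s) + 1)*(3*cos(s) + 1) + (s + 3*sin(s))*(s*sin(s) + 1)) + 2*(s + 7)*(s + 3*sin(s))*(s*sin(s) + 1))/(3*(s + 4)^3)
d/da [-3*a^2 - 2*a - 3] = -6*a - 2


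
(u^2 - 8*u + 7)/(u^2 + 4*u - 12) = (u^2 - 8*u + 7)/(u^2 + 4*u - 12)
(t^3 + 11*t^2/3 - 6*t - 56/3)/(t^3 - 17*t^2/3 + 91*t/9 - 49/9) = 3*(t^2 + 6*t + 8)/(3*t^2 - 10*t + 7)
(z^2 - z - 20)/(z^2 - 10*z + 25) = (z + 4)/(z - 5)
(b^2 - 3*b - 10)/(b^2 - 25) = (b + 2)/(b + 5)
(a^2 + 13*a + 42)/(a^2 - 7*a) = (a^2 + 13*a + 42)/(a*(a - 7))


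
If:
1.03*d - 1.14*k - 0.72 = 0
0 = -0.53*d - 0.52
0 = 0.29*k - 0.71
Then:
No Solution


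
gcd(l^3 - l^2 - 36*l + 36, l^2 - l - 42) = l + 6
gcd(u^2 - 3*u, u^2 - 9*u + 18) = u - 3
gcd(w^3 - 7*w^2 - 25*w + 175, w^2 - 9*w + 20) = w - 5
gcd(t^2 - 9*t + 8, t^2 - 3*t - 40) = t - 8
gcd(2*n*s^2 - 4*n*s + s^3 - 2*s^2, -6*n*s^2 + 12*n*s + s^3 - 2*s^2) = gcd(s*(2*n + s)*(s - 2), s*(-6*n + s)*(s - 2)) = s^2 - 2*s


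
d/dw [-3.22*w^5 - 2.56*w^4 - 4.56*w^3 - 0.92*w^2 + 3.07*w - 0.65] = -16.1*w^4 - 10.24*w^3 - 13.68*w^2 - 1.84*w + 3.07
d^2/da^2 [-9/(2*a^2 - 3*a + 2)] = 18*(4*a^2 - 6*a - (4*a - 3)^2 + 4)/(2*a^2 - 3*a + 2)^3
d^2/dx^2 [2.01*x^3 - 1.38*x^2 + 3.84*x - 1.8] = 12.06*x - 2.76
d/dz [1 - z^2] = -2*z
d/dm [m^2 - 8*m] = 2*m - 8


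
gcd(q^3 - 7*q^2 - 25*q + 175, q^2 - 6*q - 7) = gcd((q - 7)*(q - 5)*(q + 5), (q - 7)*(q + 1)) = q - 7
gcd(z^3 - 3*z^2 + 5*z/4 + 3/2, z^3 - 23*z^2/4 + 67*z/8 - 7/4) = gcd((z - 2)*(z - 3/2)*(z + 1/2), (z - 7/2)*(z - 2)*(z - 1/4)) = z - 2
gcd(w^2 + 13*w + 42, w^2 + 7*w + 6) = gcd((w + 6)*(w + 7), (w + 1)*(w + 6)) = w + 6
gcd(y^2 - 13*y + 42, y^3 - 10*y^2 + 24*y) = y - 6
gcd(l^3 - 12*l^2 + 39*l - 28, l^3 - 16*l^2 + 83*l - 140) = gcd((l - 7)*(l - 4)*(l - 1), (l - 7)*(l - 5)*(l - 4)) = l^2 - 11*l + 28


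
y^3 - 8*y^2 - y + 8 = (y - 8)*(y - 1)*(y + 1)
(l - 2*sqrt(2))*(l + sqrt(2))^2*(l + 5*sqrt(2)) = l^4 + 5*sqrt(2)*l^3 - 6*l^2 - 34*sqrt(2)*l - 40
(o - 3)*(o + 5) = o^2 + 2*o - 15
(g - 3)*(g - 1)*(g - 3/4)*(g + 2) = g^4 - 11*g^3/4 - 7*g^2/2 + 39*g/4 - 9/2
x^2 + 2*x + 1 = (x + 1)^2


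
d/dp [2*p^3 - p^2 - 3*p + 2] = 6*p^2 - 2*p - 3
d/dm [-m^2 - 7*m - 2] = -2*m - 7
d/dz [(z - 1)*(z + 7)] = 2*z + 6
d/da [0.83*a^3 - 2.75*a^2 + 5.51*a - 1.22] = 2.49*a^2 - 5.5*a + 5.51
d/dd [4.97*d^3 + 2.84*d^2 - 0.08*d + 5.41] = 14.91*d^2 + 5.68*d - 0.08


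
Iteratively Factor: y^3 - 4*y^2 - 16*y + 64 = (y - 4)*(y^2 - 16) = (y - 4)^2*(y + 4)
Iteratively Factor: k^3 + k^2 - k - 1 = (k - 1)*(k^2 + 2*k + 1) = (k - 1)*(k + 1)*(k + 1)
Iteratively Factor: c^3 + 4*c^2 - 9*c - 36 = (c + 4)*(c^2 - 9) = (c + 3)*(c + 4)*(c - 3)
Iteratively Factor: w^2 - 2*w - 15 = (w + 3)*(w - 5)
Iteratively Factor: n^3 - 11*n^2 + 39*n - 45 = (n - 3)*(n^2 - 8*n + 15) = (n - 3)^2*(n - 5)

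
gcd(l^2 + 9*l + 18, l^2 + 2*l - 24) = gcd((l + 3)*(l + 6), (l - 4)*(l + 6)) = l + 6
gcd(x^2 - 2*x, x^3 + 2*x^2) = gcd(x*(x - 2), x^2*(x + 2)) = x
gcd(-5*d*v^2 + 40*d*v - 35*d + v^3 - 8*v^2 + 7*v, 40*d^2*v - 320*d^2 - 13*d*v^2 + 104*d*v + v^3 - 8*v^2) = -5*d + v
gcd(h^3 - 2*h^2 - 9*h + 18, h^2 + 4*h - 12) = h - 2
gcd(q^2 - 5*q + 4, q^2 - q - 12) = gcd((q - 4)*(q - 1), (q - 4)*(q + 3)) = q - 4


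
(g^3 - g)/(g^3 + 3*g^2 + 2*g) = (g - 1)/(g + 2)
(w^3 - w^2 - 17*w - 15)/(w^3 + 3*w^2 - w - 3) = (w - 5)/(w - 1)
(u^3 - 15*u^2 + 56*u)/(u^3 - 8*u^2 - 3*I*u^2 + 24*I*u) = (u - 7)/(u - 3*I)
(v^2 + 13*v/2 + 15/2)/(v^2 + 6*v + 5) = (v + 3/2)/(v + 1)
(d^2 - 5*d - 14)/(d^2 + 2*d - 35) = (d^2 - 5*d - 14)/(d^2 + 2*d - 35)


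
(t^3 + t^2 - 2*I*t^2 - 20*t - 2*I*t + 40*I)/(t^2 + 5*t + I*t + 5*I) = (t^2 - 2*t*(2 + I) + 8*I)/(t + I)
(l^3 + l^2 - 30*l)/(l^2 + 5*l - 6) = l*(l - 5)/(l - 1)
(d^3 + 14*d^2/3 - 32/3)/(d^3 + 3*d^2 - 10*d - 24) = (d - 4/3)/(d - 3)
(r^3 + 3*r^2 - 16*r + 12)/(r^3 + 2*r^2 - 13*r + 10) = (r + 6)/(r + 5)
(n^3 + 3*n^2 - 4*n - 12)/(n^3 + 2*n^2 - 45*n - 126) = (n^2 - 4)/(n^2 - n - 42)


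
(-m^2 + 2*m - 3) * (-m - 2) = m^3 - m + 6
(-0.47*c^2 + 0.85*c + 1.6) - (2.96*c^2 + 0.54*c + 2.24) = -3.43*c^2 + 0.31*c - 0.64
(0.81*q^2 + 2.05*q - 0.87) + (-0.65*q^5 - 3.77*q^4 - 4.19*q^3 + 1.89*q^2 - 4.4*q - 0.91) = -0.65*q^5 - 3.77*q^4 - 4.19*q^3 + 2.7*q^2 - 2.35*q - 1.78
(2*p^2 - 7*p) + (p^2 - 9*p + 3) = 3*p^2 - 16*p + 3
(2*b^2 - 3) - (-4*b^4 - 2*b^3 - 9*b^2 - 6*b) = 4*b^4 + 2*b^3 + 11*b^2 + 6*b - 3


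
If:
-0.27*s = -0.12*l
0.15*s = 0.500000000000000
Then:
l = 7.50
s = 3.33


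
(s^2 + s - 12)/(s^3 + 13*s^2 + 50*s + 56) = (s - 3)/(s^2 + 9*s + 14)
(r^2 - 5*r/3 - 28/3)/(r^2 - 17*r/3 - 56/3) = (r - 4)/(r - 8)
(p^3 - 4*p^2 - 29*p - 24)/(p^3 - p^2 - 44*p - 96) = (p + 1)/(p + 4)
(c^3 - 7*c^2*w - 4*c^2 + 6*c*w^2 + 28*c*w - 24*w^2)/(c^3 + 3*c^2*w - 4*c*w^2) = (c^2 - 6*c*w - 4*c + 24*w)/(c*(c + 4*w))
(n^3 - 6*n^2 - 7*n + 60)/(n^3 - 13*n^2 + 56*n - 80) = (n + 3)/(n - 4)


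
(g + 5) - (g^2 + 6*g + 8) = -g^2 - 5*g - 3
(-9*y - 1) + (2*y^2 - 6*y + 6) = 2*y^2 - 15*y + 5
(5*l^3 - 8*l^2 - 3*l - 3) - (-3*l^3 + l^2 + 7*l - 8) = 8*l^3 - 9*l^2 - 10*l + 5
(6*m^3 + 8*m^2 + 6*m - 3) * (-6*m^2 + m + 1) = -36*m^5 - 42*m^4 - 22*m^3 + 32*m^2 + 3*m - 3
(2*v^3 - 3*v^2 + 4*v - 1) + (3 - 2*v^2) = 2*v^3 - 5*v^2 + 4*v + 2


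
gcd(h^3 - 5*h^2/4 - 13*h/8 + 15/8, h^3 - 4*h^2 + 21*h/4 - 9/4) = h^2 - 5*h/2 + 3/2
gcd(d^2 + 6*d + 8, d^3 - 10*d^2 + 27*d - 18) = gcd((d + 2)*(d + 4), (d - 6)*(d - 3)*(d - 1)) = 1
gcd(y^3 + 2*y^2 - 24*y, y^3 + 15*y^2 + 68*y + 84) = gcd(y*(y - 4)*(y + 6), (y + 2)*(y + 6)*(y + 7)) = y + 6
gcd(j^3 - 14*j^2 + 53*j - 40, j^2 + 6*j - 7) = j - 1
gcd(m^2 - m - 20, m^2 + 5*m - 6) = 1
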